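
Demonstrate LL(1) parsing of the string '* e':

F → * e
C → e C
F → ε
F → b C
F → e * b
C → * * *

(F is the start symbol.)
Stack is shown with the top on the left.

Stack  Input  Action
--------------------
F $    * e $  output F → * e
* e $  * e $  match '*'
e $    e $    match 'e'
$      $      accept

The string is accepted.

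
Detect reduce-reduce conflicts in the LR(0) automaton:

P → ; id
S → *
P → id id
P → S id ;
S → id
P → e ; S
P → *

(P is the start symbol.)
A reduce-reduce conflict occurs when an LR(0) state has two complete items [A → α .] and [B → β .] — both call for a reduction, and with no lookahead the parser cannot choose between them.

Augment with P' → P and build the canonical LR(0) collection (I0 = CLOSURE({[P' → . P]}), then GOTO on every symbol after a dot until no new states appear). It has 15 states:
  I0: { [P → . *], [P → . ; id], [P → . S id ;], [P → . e ; S], [P → . id id], [P' → . P], [S → . *], [S → . id] }  — shift
  I1: { [P → * .], [S → * .] }  — 2 reduces
  I2: { [P → ; . id] }  — shift
  I3: { [P' → P .] }  — accept
  I4: { [P → S . id ;] }  — shift
  I5: { [P → e . ; S] }  — shift
  I6: { [P → id . id], [S → id .] }  — shift, reduce
  I7: { [P → id id .] }  — reduce
  I8: { [P → e ; . S], [S → . *], [S → . id] }  — shift
  I9: { [S → * .] }  — reduce
  I10: { [P → e ; S .] }  — reduce
  I11: { [S → id .] }  — reduce
  I12: { [P → S id . ;] }  — shift
  I13: { [P → S id ; .] }  — reduce
  I14: { [P → ; id .] }  — reduce

I1 contains complete items [P → * .], [S → * .] — reduce-reduce conflict.

Answer: Yes — I1: [P → * .] vs [S → * .]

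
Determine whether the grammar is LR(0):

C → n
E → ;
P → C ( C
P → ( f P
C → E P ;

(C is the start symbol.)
Augment with C' → C and build the canonical LR(0) collection (I0 = CLOSURE({[C' → . C]}), then GOTO on every symbol after a dot until no new states appear). It has 13 states:
  I0: { [C → . E P ;], [C → . n], [C' → . C], [E → . ;] }  — shift
  I1: { [E → ; .] }  — reduce
  I2: { [C' → C .] }  — accept
  I3: { [C → . E P ;], [C → . n], [C → E . P ;], [E → . ;], [P → . ( f P], [P → . C ( C] }  — shift
  I4: { [C → n .] }  — reduce
  I5: { [P → ( . f P] }  — shift
  I6: { [P → C . ( C] }  — shift
  I7: { [C → E P . ;] }  — shift
  I8: { [C → E P ; .] }  — reduce
  I9: { [C → . E P ;], [C → . n], [E → . ;], [P → C ( . C] }  — shift
  I10: { [P → C ( C .] }  — reduce
  I11: { [C → . E P ;], [C → . n], [E → . ;], [P → ( f . P], [P → . ( f P], [P → . C ( C] }  — shift
  I12: { [P → ( f P .] }  — reduce

Every state is either a pure shift/goto state or contains exactly one complete item and nothing to shift — no conflicts. The grammar is LR(0).

Answer: Yes, the grammar is LR(0)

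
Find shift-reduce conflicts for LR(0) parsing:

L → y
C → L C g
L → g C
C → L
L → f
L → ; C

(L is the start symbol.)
A shift-reduce conflict occurs when an LR(0) state has both:
  - a complete (reduce) item [A → α .] (dot at the end), and
  - a shift item [B → β . c γ] (dot before a terminal).

Augment with L' → L and build the canonical LR(0) collection (I0 = CLOSURE({[L' → . L]}), then GOTO on every symbol after a dot until no new states appear). It has 11 states:
  I0: { [L → . ; C], [L → . f], [L → . g C], [L → . y], [L' → . L] }  — shift
  I1: { [C → . L C g], [C → . L], [L → . ; C], [L → . f], [L → . g C], [L → . y], [L → ; . C] }  — shift
  I2: { [L' → L .] }  — accept
  I3: { [L → f .] }  — reduce
  I4: { [C → . L C g], [C → . L], [L → . ; C], [L → . f], [L → . g C], [L → . y], [L → g . C] }  — shift
  I5: { [L → y .] }  — reduce
  I6: { [L → g C .] }  — reduce
  I7: { [C → . L C g], [C → . L], [C → L . C g], [C → L .], [L → . ; C], [L → . f], [L → . g C], [L → . y] }  — shift, reduce
  I8: { [C → L C . g] }  — shift
  I9: { [C → L C g .] }  — reduce
  I10: { [L → ; C .] }  — reduce

I7 contains reduce item [C → L .] and shift items [L → . ; C], [L → . f], [L → . g C], [L → . y] — shift-reduce conflict.

Answer: Yes — I7: [C → L .] vs [L → . ; C]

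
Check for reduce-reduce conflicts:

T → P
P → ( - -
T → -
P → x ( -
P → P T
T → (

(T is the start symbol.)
A reduce-reduce conflict occurs when an LR(0) state has two complete items [A → α .] and [B → β .] — both call for a reduction, and with no lookahead the parser cannot choose between them.

Augment with T' → T and build the canonical LR(0) collection (I0 = CLOSURE({[T' → . T]}), then GOTO on every symbol after a dot until no new states appear). It has 11 states:
  I0: { [P → . ( - -], [P → . P T], [P → . x ( -], [T → . (], [T → . -], [T → . P], [T' → . T] }  — shift
  I1: { [P → ( . - -], [T → ( .] }  — shift, reduce
  I2: { [T → - .] }  — reduce
  I3: { [P → . ( - -], [P → . P T], [P → . x ( -], [P → P . T], [T → . (], [T → . -], [T → . P], [T → P .] }  — shift, reduce
  I4: { [T' → T .] }  — accept
  I5: { [P → x . ( -] }  — shift
  I6: { [P → x ( . -] }  — shift
  I7: { [P → x ( - .] }  — reduce
  I8: { [P → P T .] }  — reduce
  I9: { [P → ( - . -] }  — shift
  I10: { [P → ( - - .] }  — reduce

No state contains more than one complete item.

Answer: No reduce-reduce conflicts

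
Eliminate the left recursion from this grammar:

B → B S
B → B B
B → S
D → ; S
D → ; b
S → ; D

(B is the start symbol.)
B is directly left-recursive. The standard transformation for
  A → A α₁ | ... | A α_m | β₁ | ... | β_n
is
  A  → β₁ A' | ... | β_n A'
  A' → α₁ A' | ... | α_m A' | ε

B → S becomes B → S B'
B → B S becomes B' → S B'
B → B B becomes B' → B B'
Add B' → ε

Productions for other non-terminals are unchanged:
  D → ; S
  D → ; b
  S → ; D

Resulting grammar:
B → S B'
B' → S B'
B' → B B'
B' → ε
D → ; S
D → ; b
S → ; D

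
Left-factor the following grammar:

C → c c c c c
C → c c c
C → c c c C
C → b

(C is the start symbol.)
C → c c c C'
C' → c c
C' → ε
C' → C
C → b

Left-factoring transforms A → αβ₁ | αβ₂ into A → αA' and A' → β₁ | β₂
(α is the longest common prefix among the alternatives). Repeat until
no nonterminal has two alternatives with a common prefix.

Round 1: C has alternatives sharing prefix 'c c c'. Introduce C': C → c c c C'
  Add: C' → c c
  Add: C' → ε
  Add: C' → C

No remaining common prefixes — done.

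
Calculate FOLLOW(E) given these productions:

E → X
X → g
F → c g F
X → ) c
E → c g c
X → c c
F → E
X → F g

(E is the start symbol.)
To compute FOLLOW(E), find every occurrence of E on a right-hand side N → α E β: add FIRST(β) \ {ε}, and if β is empty or nullable also add FOLLOW(N). Iterate to a fixed point.

E is the start symbol, so $ ∈ FOLLOW(E).
In F → E: E is at the end, add FOLLOW(F)

The FOLLOW sets referred to above (computed the same way, to a fixed point):
  FOLLOW(F) = { 'g' }

Taking the union: FOLLOW(E) = { $, 'g' }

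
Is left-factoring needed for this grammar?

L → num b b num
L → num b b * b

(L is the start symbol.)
Left-factoring is needed when two productions for the same non-terminal
share a common prefix on the right-hand side.

Productions for L:
  L → num b b num
  L → num b b * b

Found common prefix 'num b b' in productions for L

Answer: Yes, L has productions with common prefix 'num b b'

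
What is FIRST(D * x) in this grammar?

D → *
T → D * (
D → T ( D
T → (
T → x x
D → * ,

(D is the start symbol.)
FIRST sets of the non-terminals involved (from the grammar, by fixed-point iteration):
  FIRST(D) = { '(', '*', 'x' }

To compute FIRST(D * x), process the symbols left to right:
Symbol D is a non-terminal. Add FIRST(D) \ {ε} = { '(', '*', 'x' }
D is not nullable (ε ∉ FIRST(D)), so stop here.
FIRST(D * x) = { '(', '*', 'x' }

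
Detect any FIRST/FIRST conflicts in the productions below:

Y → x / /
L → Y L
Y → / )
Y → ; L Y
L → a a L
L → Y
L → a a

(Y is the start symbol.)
Yes. L → Y L / L → Y on { '/', ';', 'x' }; L → a a L / L → a a on { 'a' }

FIRST sets of the non-terminals at (or reachable through a nullable prefix from) the front of some alternative:
  FIRST(Y) = { '/', ';', 'x' }

Productions for Y:
  Y → x / /: FIRST = { 'x' }
  Y → / ): FIRST = { '/' }
  Y → ; L Y: FIRST = { ';' }
Productions for L:
  L → Y L: FIRST = { '/', ';', 'x' }
  L → a a L: FIRST = { 'a' }
  L → Y: FIRST = { '/', ';', 'x' }
  L → a a: FIRST = { 'a' }

Conflict for L: L → Y L and L → Y
  Overlap: { '/', ';', 'x' }
Conflict for L: L → a a L and L → a a
  Overlap: { 'a' }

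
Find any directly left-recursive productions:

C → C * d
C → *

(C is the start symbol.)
Yes, C is left-recursive

Direct left recursion occurs when N → N α for some non-terminal N (the right-hand side begins with the left-hand side itself).

C → C * d: LEFT RECURSIVE (starts with C)
C → *: starts with '*'

The grammar has direct left recursion on: C.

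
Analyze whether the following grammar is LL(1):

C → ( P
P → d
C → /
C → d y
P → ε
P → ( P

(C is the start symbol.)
Yes, the grammar is LL(1).

A grammar is LL(1) if for each non-terminal N with multiple productions, the predict sets of those productions are pairwise disjoint, where PREDICT(N → α) = (FIRST(α) \ {ε}) ∪ (FOLLOW(N) if α ⇒* ε).

Relevant sets:
  FOLLOW(P) = { $ }

For C:
  PREDICT(C → '(' P) = { '(' }
  PREDICT(C → '/') = { '/' }
  PREDICT(C → d y) = { 'd' }
For P:
  PREDICT(P → d) = { 'd' }
  PREDICT(P → ε) = { $ }
  PREDICT(P → '(' P) = { '(' }

All predict sets are disjoint. The grammar IS LL(1).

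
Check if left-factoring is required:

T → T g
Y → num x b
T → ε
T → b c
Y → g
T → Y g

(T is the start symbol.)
Left-factoring is needed when two productions for the same non-terminal
share a common prefix on the right-hand side.

Productions for T:
  T → T g
  T → ε
  T → b c
  T → Y g
Productions for Y:
  Y → num x b
  Y → g

No common prefixes found.

Answer: No, left-factoring is not needed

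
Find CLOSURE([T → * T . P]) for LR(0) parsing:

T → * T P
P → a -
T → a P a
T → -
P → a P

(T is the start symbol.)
{ [P → . a -], [P → . a P], [T → * T . P] }

To compute CLOSURE, for each item [A → α.Bβ] where B is a non-terminal, add [B → .γ] for all productions B → γ; repeat for the newly added items until nothing changes.

Start with: [T → * T . P]
  [T → * T . P] has the dot before P: add [P → . a -], [P → . a P]
No further items can be added.

CLOSURE = { [P → . a -], [P → . a P], [T → * T . P] }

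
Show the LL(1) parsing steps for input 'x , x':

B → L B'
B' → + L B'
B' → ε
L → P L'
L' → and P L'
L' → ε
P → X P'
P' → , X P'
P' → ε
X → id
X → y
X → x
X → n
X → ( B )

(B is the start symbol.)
Stack is shown with the top on the left.

Stack           Input    Action
-------------------------------
B $             x , x $  output B → L B'
L B' $          x , x $  output L → P L'
P L' B' $       x , x $  output P → X P'
X P' L' B' $    x , x $  output X → x
x P' L' B' $    x , x $  match 'x'
P' L' B' $      , x $    output P' → , X P'
, X P' L' B' $  , x $    match ','
X P' L' B' $    x $      output X → x
x P' L' B' $    x $      match 'x'
P' L' B' $      $        output P' → ε
L' B' $         $        output L' → ε
B' $            $        output B' → ε
$               $        accept

The string is accepted.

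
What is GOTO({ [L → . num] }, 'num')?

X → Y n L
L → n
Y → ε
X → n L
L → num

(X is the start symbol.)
GOTO(I, 'num') = CLOSURE({ [A → αX.β] : [A → α.Xβ] ∈ I, X = 'num' })

Items with dot before 'num', with the dot advanced:
  [L → . num] → [L → num .]
Closure adds nothing (no advanced item has the dot before a non-terminal).

GOTO = { [L → num .] }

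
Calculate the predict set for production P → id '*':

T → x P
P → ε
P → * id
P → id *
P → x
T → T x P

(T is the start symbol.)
{ 'id' }

PREDICT(P → id '*') = (FIRST(RHS) \ {ε}) ∪ (FOLLOW(P) if ε ∈ FIRST(RHS), i.e. RHS ⇒* ε)
FIRST(id '*') = { 'id' }
ε ∉ FIRST(id '*'), so FOLLOW(P) is not added.
PREDICT(P → id '*') = { 'id' }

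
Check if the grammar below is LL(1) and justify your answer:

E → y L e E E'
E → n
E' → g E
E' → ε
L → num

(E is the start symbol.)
No. Predict set conflict for E': { 'g' }

Relevant sets:
  FOLLOW(E') = { $, 'g' }

For E:
  PREDICT(E → y L e E E') = { 'y' }
  PREDICT(E → n) = { 'n' }
For E':
  PREDICT(E' → g E) = { 'g' }
  PREDICT(E' → ε) = { $, 'g' }
L has a single production, so nothing to check there.

Conflict found: Predict set conflict for E': { 'g' }
The grammar is NOT LL(1).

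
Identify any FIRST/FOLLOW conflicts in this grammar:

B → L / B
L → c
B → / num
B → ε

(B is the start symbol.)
No FIRST/FOLLOW conflicts.

A FIRST/FOLLOW conflict occurs when a non-terminal N has a nullable alternative N → β (β ⇒* ε) and another alternative N → α with FIRST(α) ∩ FOLLOW(N) ≠ ∅: on such a lookahead the parser cannot decide between expanding α and letting N vanish via β.

Nullable non-terminals: B.
FIRST sets used below: FIRST(L) = { 'c' }

B: nullable alternative(s) B → ε; FOLLOW(B) = { $ }
  B → L / B: FIRST \ {ε} = { 'c' } — disjoint from FOLLOW(B)
  B → / num: FIRST \ {ε} = { '/' } — disjoint from FOLLOW(B)
  B → ε: FIRST \ {ε} = { } — this is the only nullable alternative, skip

L has no nullable alternative, so no FIRST/FOLLOW check is needed there.

No FIRST/FOLLOW conflicts found.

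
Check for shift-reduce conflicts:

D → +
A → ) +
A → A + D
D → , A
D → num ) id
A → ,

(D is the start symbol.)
Augment with D' → D and build the canonical LR(0) collection (I0 = CLOSURE({[D' → . D]}), then GOTO on every symbol after a dot until no new states appear). It has 13 states:
  I0: { [D → . +], [D → . , A], [D → . num ) id], [D' → . D] }  — shift
  I1: { [D → + .] }  — reduce
  I2: { [A → . ) +], [A → . ,], [A → . A + D], [D → , . A] }  — shift
  I3: { [D' → D .] }  — accept
  I4: { [D → num . ) id] }  — shift
  I5: { [D → num ) . id] }  — shift
  I6: { [D → num ) id .] }  — reduce
  I7: { [A → ) . +] }  — shift
  I8: { [A → , .] }  — reduce
  I9: { [A → A . + D], [D → , A .] }  — shift, reduce
  I10: { [A → A + . D], [D → . +], [D → . , A], [D → . num ) id] }  — shift
  I11: { [A → A + D .] }  — reduce
  I12: { [A → ) + .] }  — reduce

I9 contains reduce item [D → , A .] and shift item [A → A . + D] — shift-reduce conflict.

Answer: Yes — I9: [D → , A .] vs [A → A . + D]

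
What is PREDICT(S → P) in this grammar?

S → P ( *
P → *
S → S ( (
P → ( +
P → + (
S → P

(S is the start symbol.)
PREDICT(S → P) = (FIRST(RHS) \ {ε}) ∪ (FOLLOW(S) if ε ∈ FIRST(RHS), i.e. RHS ⇒* ε)
FIRST(P) = { '(', '*', '+' }
FIRST(P) = { '(', '*', '+' }
ε ∉ FIRST(P), so FOLLOW(S) is not added.
PREDICT(S → P) = { '(', '*', '+' }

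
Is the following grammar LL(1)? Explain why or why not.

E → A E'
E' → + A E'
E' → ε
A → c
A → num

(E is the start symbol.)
Relevant sets:
  FOLLOW(E') = { $ }

For E':
  PREDICT(E' → '+' A E') = { '+' }
  PREDICT(E' → ε) = { $ }
For A:
  PREDICT(A → c) = { 'c' }
  PREDICT(A → num) = { 'num' }
E has a single production, so nothing to check there.

All predict sets are disjoint. The grammar IS LL(1).

Answer: Yes, the grammar is LL(1).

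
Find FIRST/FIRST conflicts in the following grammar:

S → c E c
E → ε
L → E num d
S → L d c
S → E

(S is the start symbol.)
No FIRST/FIRST conflicts.

A FIRST/FIRST conflict occurs when two productions N → α and N → β for the same non-terminal have FIRST(α) ∩ FIRST(β) ≠ ∅ (with ε ∈ FIRST of a nullable right-hand side, so two nullable alternatives also conflict).

FIRST sets of the non-terminals at (or reachable through a nullable prefix from) the front of some alternative:
  FIRST(L) = { 'num' }
  FIRST(E) = { ε }

Productions for S:
  S → c E c: FIRST = { 'c' }
  S → L d c: FIRST = { 'num' }
  S → E: FIRST = { ε }
E, L have only one production, so no FIRST/FIRST conflict is possible there.

All alternatives of each non-terminal have pairwise disjoint FIRST sets.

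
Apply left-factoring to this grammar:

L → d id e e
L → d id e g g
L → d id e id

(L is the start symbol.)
L → d id e L'
L' → e
L' → g g
L' → id

Left-factoring transforms A → αβ₁ | αβ₂ into A → αA' and A' → β₁ | β₂
(α is the longest common prefix among the alternatives). Repeat until
no nonterminal has two alternatives with a common prefix.

Round 1: L has alternatives sharing prefix 'd id e'. Introduce L': L → d id e L'
  Add: L' → e
  Add: L' → g g
  Add: L' → id

No remaining common prefixes — done.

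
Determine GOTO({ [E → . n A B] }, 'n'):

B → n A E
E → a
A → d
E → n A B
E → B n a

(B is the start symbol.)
{ [A → . d], [E → n . A B] }

GOTO(I, 'n') = CLOSURE({ [A → αX.β] : [A → α.Xβ] ∈ I, X = 'n' })

Items with dot before 'n', with the dot advanced:
  [E → . n A B] → [E → n . A B]
Closure of the advanced items:
  [E → n . A B] has the dot before A: add [A → . d]

GOTO = { [A → . d], [E → n . A B] }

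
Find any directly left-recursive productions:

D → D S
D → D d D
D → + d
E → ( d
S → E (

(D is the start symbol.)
Yes, D is left-recursive

Direct left recursion occurs when N → N α for some non-terminal N (the right-hand side begins with the left-hand side itself).

D → D S: LEFT RECURSIVE (starts with D)
D → D d D: LEFT RECURSIVE (starts with D)
D → + d: starts with '+'
E → ( d: starts with '('
S → E (: starts with E

The grammar has direct left recursion on: D.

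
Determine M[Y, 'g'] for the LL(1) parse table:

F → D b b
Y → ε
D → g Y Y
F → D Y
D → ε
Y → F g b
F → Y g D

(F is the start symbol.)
Y → ε, Y → F g b

To find M[Y, 'g'], we find productions for Y where 'g' is in the predict set (PREDICT(N → α) = (FIRST(α) \ {ε}) ∪ (FOLLOW(N) if α ⇒* ε)).

Relevant sets:
  FIRST(F) = { 'b', 'g', ε }
  FOLLOW(Y) = { $, 'b', 'g' }

Y → ε: PREDICT = { $, 'b', 'g' }
  'g' is in predict set, so this production goes in M[Y, 'g']
Y → F g b: PREDICT = { 'b', 'g' }
  'g' is in predict set, so this production goes in M[Y, 'g']

M[Y, 'g'] = Y → ε, Y → F g b  (a multiply-defined cell — the grammar is not LL(1))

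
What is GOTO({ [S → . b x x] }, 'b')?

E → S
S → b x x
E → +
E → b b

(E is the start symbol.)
GOTO(I, 'b') = CLOSURE({ [A → αX.β] : [A → α.Xβ] ∈ I, X = 'b' })

Items with dot before 'b', with the dot advanced:
  [S → . b x x] → [S → b . x x]
Closure adds nothing (no advanced item has the dot before a non-terminal).

GOTO = { [S → b . x x] }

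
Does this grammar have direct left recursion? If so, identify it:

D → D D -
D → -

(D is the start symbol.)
Yes, D is left-recursive

D → D D -: LEFT RECURSIVE (starts with D)
D → -: starts with '-'

The grammar has direct left recursion on: D.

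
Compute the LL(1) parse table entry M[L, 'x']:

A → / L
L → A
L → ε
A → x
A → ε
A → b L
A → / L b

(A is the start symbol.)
L → A

To find M[L, 'x'], we find productions for L where 'x' is in the predict set (PREDICT(N → α) = (FIRST(α) \ {ε}) ∪ (FOLLOW(N) if α ⇒* ε)).

Relevant sets:
  FIRST(A) = { '/', 'b', 'x', ε }
  FOLLOW(L) = { $, 'b' }

L → A: PREDICT = { $, '/', 'b', 'x' }
  'x' is in predict set, so this production goes in M[L, 'x']
L → ε: PREDICT = { $, 'b' }

M[L, 'x'] = L → A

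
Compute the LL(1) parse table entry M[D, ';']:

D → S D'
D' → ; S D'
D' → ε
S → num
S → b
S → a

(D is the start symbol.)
Empty (error entry)

To find M[D, ';'], we find productions for D where ';' is in the predict set (PREDICT(N → α) = (FIRST(α) \ {ε}) ∪ (FOLLOW(N) if α ⇒* ε)).

Relevant sets:
  FIRST(S) = { 'a', 'b', 'num' }

D → S D': PREDICT = { 'a', 'b', 'num' }

M[D, ';'] is empty (no production applies)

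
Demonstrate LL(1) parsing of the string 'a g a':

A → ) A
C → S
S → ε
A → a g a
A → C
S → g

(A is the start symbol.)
LL(1) parsing maintains a stack (initially the start symbol over $) and the input. At each step: if the stack top is a terminal, match it against the current input token; if it is a non-terminal N, replace it with the RHS of M[N, lookahead] (the unique production whose predict set contains the lookahead).

Stack is shown with the top on the left.

Stack    Input    Action
------------------------
A $      a g a $  output A → a g a
a g a $  a g a $  match 'a'
g a $    g a $    match 'g'
a $      a $      match 'a'
$        $        accept

The string is accepted.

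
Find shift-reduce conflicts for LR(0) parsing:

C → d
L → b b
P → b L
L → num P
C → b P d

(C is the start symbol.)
A shift-reduce conflict occurs when an LR(0) state has both:
  - a complete (reduce) item [A → α .] (dot at the end), and
  - a shift item [B → β . c γ] (dot before a terminal).

Augment with C' → C and build the canonical LR(0) collection (I0 = CLOSURE({[C' → . C]}), then GOTO on every symbol after a dot until no new states appear). It has 12 states:
  I0: { [C → . b P d], [C → . d], [C' → . C] }  — shift
  I1: { [C' → C .] }  — accept
  I2: { [C → b . P d], [P → . b L] }  — shift
  I3: { [C → d .] }  — reduce
  I4: { [C → b P . d] }  — shift
  I5: { [L → . b b], [L → . num P], [P → b . L] }  — shift
  I6: { [P → b L .] }  — reduce
  I7: { [L → b . b] }  — shift
  I8: { [L → num . P], [P → . b L] }  — shift
  I9: { [L → num P .] }  — reduce
  I10: { [L → b b .] }  — reduce
  I11: { [C → b P d .] }  — reduce

No state contains both a complete item and a shift item.

Answer: No shift-reduce conflicts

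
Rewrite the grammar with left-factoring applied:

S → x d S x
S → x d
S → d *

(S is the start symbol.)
S → x d S'
S' → S x
S' → ε
S → d *

Left-factoring transforms A → αβ₁ | αβ₂ into A → αA' and A' → β₁ | β₂
(α is the longest common prefix among the alternatives). Repeat until
no nonterminal has two alternatives with a common prefix.

Round 1: S has alternatives sharing prefix 'x d'. Introduce S': S → x d S'
  Add: S' → S x
  Add: S' → ε

No remaining common prefixes — done.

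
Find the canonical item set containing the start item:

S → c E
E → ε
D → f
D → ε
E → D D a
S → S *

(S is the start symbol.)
First, augment the grammar with S' → S
I₀ = CLOSURE({ [S' → . S] }):
  [S' → . S] has the dot before S: add [S → . c E], [S → . S *]
No further items can be added.

I₀ = { [S → . S *], [S → . c E], [S' → . S] }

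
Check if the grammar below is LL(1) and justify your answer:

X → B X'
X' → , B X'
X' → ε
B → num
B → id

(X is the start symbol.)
Yes, the grammar is LL(1).

Relevant sets:
  FOLLOW(X') = { $ }

For X':
  PREDICT(X' → ',' B X') = { ',' }
  PREDICT(X' → ε) = { $ }
For B:
  PREDICT(B → num) = { 'num' }
  PREDICT(B → id) = { 'id' }
X has a single production, so nothing to check there.

All predict sets are disjoint. The grammar IS LL(1).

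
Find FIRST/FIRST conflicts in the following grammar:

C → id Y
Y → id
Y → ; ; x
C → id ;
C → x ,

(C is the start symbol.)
A FIRST/FIRST conflict occurs when two productions N → α and N → β for the same non-terminal have FIRST(α) ∩ FIRST(β) ≠ ∅ (with ε ∈ FIRST of a nullable right-hand side, so two nullable alternatives also conflict).

Productions for C:
  C → id Y: FIRST = { 'id' }
  C → id ;: FIRST = { 'id' }
  C → x ,: FIRST = { 'x' }
Productions for Y:
  Y → id: FIRST = { 'id' }
  Y → ; ; x: FIRST = { ';' }

Conflict for C: C → id Y and C → id ;
  Overlap: { 'id' }

Answer: Yes. C → id Y / C → id ';' on { 'id' }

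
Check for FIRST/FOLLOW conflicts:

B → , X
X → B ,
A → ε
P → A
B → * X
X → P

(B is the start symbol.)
Yes. X → B ',' with FOLLOW(X) on { ',' }

Nullable non-terminals: A, P, X.
FIRST sets used below: FIRST(B) = { '*', ',' }, FIRST(P) = { ε }
A has a nullable alternative but only one production, so nothing to check.
P has a nullable alternative but only one production, so nothing to check.

X: nullable alternative(s) X → P; FOLLOW(X) = { $, ',' }
  X → B ,: FIRST \ {ε} = { '*', ',' } — overlaps FOLLOW(X) on { ',' }: CONFLICT
  X → P: FIRST \ {ε} = { } — this is the only nullable alternative, skip

B has no nullable alternative, so no FIRST/FOLLOW check is needed there.

So the grammar has 1 FIRST/FOLLOW conflict (marked CONFLICT above).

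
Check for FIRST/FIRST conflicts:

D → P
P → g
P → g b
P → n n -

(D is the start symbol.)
A FIRST/FIRST conflict occurs when two productions N → α and N → β for the same non-terminal have FIRST(α) ∩ FIRST(β) ≠ ∅ (with ε ∈ FIRST of a nullable right-hand side, so two nullable alternatives also conflict).

Productions for P:
  P → g: FIRST = { 'g' }
  P → g b: FIRST = { 'g' }
  P → n n -: FIRST = { 'n' }
D has only one production, so no FIRST/FIRST conflict is possible there.

Conflict for P: P → g and P → g b
  Overlap: { 'g' }

Answer: Yes. P → g / P → g b on { 'g' }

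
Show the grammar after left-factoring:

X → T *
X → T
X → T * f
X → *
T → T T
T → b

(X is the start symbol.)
Left-factoring transforms A → αβ₁ | αβ₂ into A → αA' and A' → β₁ | β₂
(α is the longest common prefix among the alternatives). Repeat until
no nonterminal has two alternatives with a common prefix.

Round 1: X has alternatives sharing prefix 'T'. Introduce X': X → T X'
  Add: X' → *
  Add: X' → ε
  Add: X' → * f

Round 2: X' has alternatives sharing prefix '*'. Introduce X'': X' → * X''
  Add: X'' → ε
  Add: X'' → f

No remaining common prefixes — done.

Resulting grammar:
X → T X'
X' → * X''
X'' → ε
X'' → f
X' → ε
X → *
T → T T
T → b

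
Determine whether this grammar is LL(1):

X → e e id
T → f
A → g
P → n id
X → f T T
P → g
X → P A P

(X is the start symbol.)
Yes, the grammar is LL(1).

A grammar is LL(1) if for each non-terminal N with multiple productions, the predict sets of those productions are pairwise disjoint, where PREDICT(N → α) = (FIRST(α) \ {ε}) ∪ (FOLLOW(N) if α ⇒* ε).

Relevant sets:
  FIRST(P) = { 'g', 'n' }

For X:
  PREDICT(X → e e id) = { 'e' }
  PREDICT(X → f T T) = { 'f' }
  PREDICT(X → P A P) = { 'g', 'n' }
For P:
  PREDICT(P → n id) = { 'n' }
  PREDICT(P → g) = { 'g' }
T, A have a single production, so nothing to check there.

All predict sets are disjoint. The grammar IS LL(1).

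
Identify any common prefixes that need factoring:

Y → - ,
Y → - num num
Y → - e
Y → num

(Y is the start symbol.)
Left-factoring is needed when two productions for the same non-terminal
share a common prefix on the right-hand side.

Productions for Y:
  Y → - ,
  Y → - num num
  Y → - e
  Y → num

Found common prefix '-' in productions for Y

Answer: Yes, Y has productions with common prefix '-'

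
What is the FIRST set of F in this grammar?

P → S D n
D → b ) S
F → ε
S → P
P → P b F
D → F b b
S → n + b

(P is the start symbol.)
From F → ε:
  - ε-production, so ε ∈ FIRST(F)

Collecting: FIRST(F) = { ε }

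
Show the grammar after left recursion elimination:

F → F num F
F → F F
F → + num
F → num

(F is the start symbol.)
F → + num F'
F → num F'
F' → num F F'
F' → F F'
F' → ε

F is directly left-recursive. The standard transformation for
  A → A α₁ | ... | A α_m | β₁ | ... | β_n
is
  A  → β₁ A' | ... | β_n A'
  A' → α₁ A' | ... | α_m A' | ε

F → + num becomes F → + num F'
F → num becomes F → num F'
F → F num F becomes F' → num F F'
F → F F becomes F' → F F'
Add F' → ε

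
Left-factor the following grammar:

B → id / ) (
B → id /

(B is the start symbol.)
Left-factoring transforms A → αβ₁ | αβ₂ into A → αA' and A' → β₁ | β₂
(α is the longest common prefix among the alternatives). Repeat until
no nonterminal has two alternatives with a common prefix.

Round 1: B has alternatives sharing prefix 'id /'. Introduce B': B → id / B'
  Add: B' → ) (
  Add: B' → ε

No remaining common prefixes — done.

Resulting grammar:
B → id / B'
B' → ) (
B' → ε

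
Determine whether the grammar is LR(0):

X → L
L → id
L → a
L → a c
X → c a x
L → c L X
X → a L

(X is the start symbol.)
No. Shift-reduce conflict between [L → a .] and [L → . a]

Augment with X' → X and build the canonical LR(0) collection (I0 = CLOSURE({[X' → . X]}), then GOTO on every symbol after a dot until no new states appear). It has 15 states:
  I0: { [L → . a c], [L → . a], [L → . c L X], [L → . id], [X → . L], [X → . a L], [X → . c a x], [X' → . X] }  — shift
  I1: { [X → L .] }  — reduce
  I2: { [X' → X .] }  — accept
  I3: { [L → . a c], [L → . a], [L → . c L X], [L → . id], [L → a . c], [L → a .], [X → a . L] }  — shift, reduce
  I4: { [L → . a c], [L → . a], [L → . c L X], [L → . id], [L → c . L X], [X → c . a x] }  — shift
  I5: { [L → id .] }  — reduce
  I6: { [L → . a c], [L → . a], [L → . c L X], [L → . id], [L → c L . X], [X → . L], [X → . a L], [X → . c a x] }  — shift
  I7: { [L → a . c], [L → a .], [X → c a . x] }  — shift, reduce
  I8: { [L → . a c], [L → . a], [L → . c L X], [L → . id], [L → c . L X] }  — shift
  I9: { [L → a . c], [L → a .] }  — shift, reduce
  I10: { [L → a c .] }  — reduce
  I11: { [X → c a x .] }  — reduce
  I12: { [L → c L X .] }  — reduce
  I13: { [X → a L .] }  — reduce
  I14: { [L → . a c], [L → . a], [L → . c L X], [L → . id], [L → a c .], [L → c . L X] }  — shift, reduce

Conflict in state I3:
  Shift-reduce conflict between [L → a .] and [L → . a]
So the grammar is NOT LR(0).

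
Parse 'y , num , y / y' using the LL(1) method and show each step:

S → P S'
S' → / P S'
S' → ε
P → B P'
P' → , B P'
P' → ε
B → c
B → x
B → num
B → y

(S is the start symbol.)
LL(1) parsing maintains a stack (initially the start symbol over $) and the input. At each step: if the stack top is a terminal, match it against the current input token; if it is a non-terminal N, replace it with the RHS of M[N, lookahead] (the unique production whose predict set contains the lookahead).

Stack is shown with the top on the left.

Stack        Input              Action
--------------------------------------
S $          y , num , y / y $  output S → P S'
P S' $       y , num , y / y $  output P → B P'
B P' S' $    y , num , y / y $  output B → y
y P' S' $    y , num , y / y $  match 'y'
P' S' $      , num , y / y $    output P' → , B P'
, B P' S' $  , num , y / y $    match ','
B P' S' $    num , y / y $      output B → num
num P' S' $  num , y / y $      match 'num'
P' S' $      , y / y $          output P' → , B P'
, B P' S' $  , y / y $          match ','
B P' S' $    y / y $            output B → y
y P' S' $    y / y $            match 'y'
P' S' $      / y $              output P' → ε
S' $         / y $              output S' → / P S'
/ P S' $     / y $              match '/'
P S' $       y $                output P → B P'
B P' S' $    y $                output B → y
y P' S' $    y $                match 'y'
P' S' $      $                  output P' → ε
S' $         $                  output S' → ε
$            $                  accept

The string is accepted.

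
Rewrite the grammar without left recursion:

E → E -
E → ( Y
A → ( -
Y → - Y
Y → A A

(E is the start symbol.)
E is directly left-recursive. The standard transformation for
  A → A α₁ | ... | A α_m | β₁ | ... | β_n
is
  A  → β₁ A' | ... | β_n A'
  A' → α₁ A' | ... | α_m A' | ε

E → ( Y becomes E → ( Y E'
E → E - becomes E' → - E'
Add E' → ε

Productions for other non-terminals are unchanged:
  A → ( -
  Y → - Y
  Y → A A

Resulting grammar:
E → ( Y E'
E' → - E'
E' → ε
A → ( -
Y → - Y
Y → A A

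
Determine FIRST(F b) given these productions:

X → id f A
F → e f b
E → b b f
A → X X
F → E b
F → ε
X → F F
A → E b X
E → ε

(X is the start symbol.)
FIRST sets of the non-terminals involved (from the grammar, by fixed-point iteration):
  FIRST(F) = { 'b', 'e', ε }

To compute FIRST(F b), process the symbols left to right:
Symbol F is a non-terminal. Add FIRST(F) \ {ε} = { 'b', 'e' }
F is nullable (ε ∈ FIRST(F)), continue to the next symbol.
Symbol b is a terminal. Add 'b' and stop.
FIRST(F b) = { 'b', 'e' }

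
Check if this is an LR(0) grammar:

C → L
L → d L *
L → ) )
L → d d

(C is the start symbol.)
A grammar is LR(0) if no state in the canonical LR(0) collection has:
  - both a shift item (dot before a terminal) and a complete item (shift-reduce conflict), or
  - two or more complete items (reduce-reduce conflict; the accept item [C' → C .] counts as a complete item here).

Augment with C' → C and build the canonical LR(0) collection (I0 = CLOSURE({[C' → . C]}), then GOTO on every symbol after a dot until no new states appear). It has 9 states:
  I0: { [C → . L], [C' → . C], [L → . ) )], [L → . d L *], [L → . d d] }  — shift
  I1: { [L → ) . )] }  — shift
  I2: { [C' → C .] }  — accept
  I3: { [C → L .] }  — reduce
  I4: { [L → . ) )], [L → . d L *], [L → . d d], [L → d . L *], [L → d . d] }  — shift
  I5: { [L → d L . *] }  — shift
  I6: { [L → . ) )], [L → . d L *], [L → . d d], [L → d . L *], [L → d . d], [L → d d .] }  — shift, reduce
  I7: { [L → d L * .] }  — reduce
  I8: { [L → ) ) .] }  — reduce

Conflict in state I6:
  Shift-reduce conflict between [L → d d .] and [L → . ) )]
So the grammar is NOT LR(0).

Answer: No. Shift-reduce conflict between [L → d d .] and [L → . ) )]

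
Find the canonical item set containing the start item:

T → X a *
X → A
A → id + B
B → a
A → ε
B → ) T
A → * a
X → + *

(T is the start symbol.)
First, augment the grammar with T' → T
I₀ = CLOSURE({ [T' → . T] }):
  [T' → . T] has the dot before T: add [T → . X a *]
  [T → . X a *] has the dot before X: add [X → . A], [X → . + *]
  [X → . A] has the dot before A: add [A → . id + B], [A → .], [A → . * a]
No further items can be added.

I₀ = { [A → . * a], [A → . id + B], [A → .], [T → . X a *], [T' → . T], [X → . + *], [X → . A] }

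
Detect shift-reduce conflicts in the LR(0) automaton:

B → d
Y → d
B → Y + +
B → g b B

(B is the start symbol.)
No shift-reduce conflicts

A shift-reduce conflict occurs when an LR(0) state has both:
  - a complete (reduce) item [A → α .] (dot at the end), and
  - a shift item [B → β . c γ] (dot before a terminal).

Augment with B' → B and build the canonical LR(0) collection (I0 = CLOSURE({[B' → . B]}), then GOTO on every symbol after a dot until no new states appear). It has 9 states:
  I0: { [B → . Y + +], [B → . d], [B → . g b B], [B' → . B], [Y → . d] }  — shift
  I1: { [B' → B .] }  — accept
  I2: { [B → Y . + +] }  — shift
  I3: { [B → d .], [Y → d .] }  — 2 reduces
  I4: { [B → g . b B] }  — shift
  I5: { [B → . Y + +], [B → . d], [B → . g b B], [B → g b . B], [Y → . d] }  — shift
  I6: { [B → g b B .] }  — reduce
  I7: { [B → Y + . +] }  — shift
  I8: { [B → Y + + .] }  — reduce

No state contains both a complete item and a shift item.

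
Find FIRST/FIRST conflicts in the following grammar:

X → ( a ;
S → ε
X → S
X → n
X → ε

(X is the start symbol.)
FIRST sets of the non-terminals at (or reachable through a nullable prefix from) the front of some alternative:
  FIRST(S) = { ε }

Productions for X:
  X → ( a ;: FIRST = { '(' }
  X → S: FIRST = { ε }
  X → n: FIRST = { 'n' }
  X → ε: FIRST = { ε }
S has only one production, so no FIRST/FIRST conflict is possible there.

Conflict for X: X → S and X → ε
  Overlap: { ε }

Answer: Yes. X → S / X → ε on { ε }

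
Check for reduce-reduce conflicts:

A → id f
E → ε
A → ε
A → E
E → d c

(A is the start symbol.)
A reduce-reduce conflict occurs when an LR(0) state has two complete items [A → α .] and [B → β .] — both call for a reduction, and with no lookahead the parser cannot choose between them.

Augment with A' → A and build the canonical LR(0) collection (I0 = CLOSURE({[A' → . A]}), then GOTO on every symbol after a dot until no new states appear). It has 7 states:
  I0: { [A → . E], [A → . id f], [A → .], [A' → . A], [E → . d c], [E → .] }  — shift, 2 reduces
  I1: { [A' → A .] }  — accept
  I2: { [A → E .] }  — reduce
  I3: { [E → d . c] }  — shift
  I4: { [A → id . f] }  — shift
  I5: { [A → id f .] }  — reduce
  I6: { [E → d c .] }  — reduce

I0 contains complete items [A → .], [E → .] — reduce-reduce conflict.

Answer: Yes — I0: [A → .] vs [E → .]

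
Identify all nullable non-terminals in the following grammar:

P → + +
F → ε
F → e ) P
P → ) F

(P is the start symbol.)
{ 'F' }

A non-terminal is nullable if it can derive ε (the empty string): either it has an ε-production, or it has a production whose right-hand side consists entirely of nullable non-terminals.

ε-productions: F → ε
So F is immediately nullable.
No further non-terminal can be added: every production for the remaining non-terminals contains a terminal or a non-nullable non-terminal.
Nullable = { 'F' }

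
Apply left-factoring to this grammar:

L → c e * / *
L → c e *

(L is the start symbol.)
L → c e * L'
L' → / *
L' → ε

Left-factoring transforms A → αβ₁ | αβ₂ into A → αA' and A' → β₁ | β₂
(α is the longest common prefix among the alternatives). Repeat until
no nonterminal has two alternatives with a common prefix.

Round 1: L has alternatives sharing prefix 'c e *'. Introduce L': L → c e * L'
  Add: L' → / *
  Add: L' → ε

No remaining common prefixes — done.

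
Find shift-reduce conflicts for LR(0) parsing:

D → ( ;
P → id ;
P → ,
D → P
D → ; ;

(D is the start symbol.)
No shift-reduce conflicts

A shift-reduce conflict occurs when an LR(0) state has both:
  - a complete (reduce) item [A → α .] (dot at the end), and
  - a shift item [B → β . c γ] (dot before a terminal).

Augment with D' → D and build the canonical LR(0) collection (I0 = CLOSURE({[D' → . D]}), then GOTO on every symbol after a dot until no new states appear). It has 10 states:
  I0: { [D → . ( ;], [D → . ; ;], [D → . P], [D' → . D], [P → . ,], [P → . id ;] }  — shift
  I1: { [D → ( . ;] }  — shift
  I2: { [P → , .] }  — reduce
  I3: { [D → ; . ;] }  — shift
  I4: { [D' → D .] }  — accept
  I5: { [D → P .] }  — reduce
  I6: { [P → id . ;] }  — shift
  I7: { [P → id ; .] }  — reduce
  I8: { [D → ; ; .] }  — reduce
  I9: { [D → ( ; .] }  — reduce

No state contains both a complete item and a shift item.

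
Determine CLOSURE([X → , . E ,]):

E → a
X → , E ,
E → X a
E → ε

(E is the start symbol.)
To compute CLOSURE, for each item [A → α.Bβ] where B is a non-terminal, add [B → .γ] for all productions B → γ; repeat for the newly added items until nothing changes.

Start with: [X → , . E ,]
  [X → , . E ,] has the dot before E: add [E → . a], [E → . X a], [E → .]
  [E → . X a] has the dot before X: add [X → . , E ,]
No further items can be added.

CLOSURE = { [E → . X a], [E → . a], [E → .], [X → , . E ,], [X → . , E ,] }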